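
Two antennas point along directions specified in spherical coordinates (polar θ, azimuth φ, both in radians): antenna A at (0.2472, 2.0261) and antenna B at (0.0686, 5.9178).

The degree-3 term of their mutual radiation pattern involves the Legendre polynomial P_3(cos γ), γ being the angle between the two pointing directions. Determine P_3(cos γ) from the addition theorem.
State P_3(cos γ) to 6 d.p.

Summing Y*_{l m}(θ₁,φ₁)·Y_{l m}(θ₂,φ₂) over m ∈ [−3, 3]; prefactor 4π/(2·3+1) = 1.795196:
  term(m=-3) = +0.000001+0.000001i   from Y*(Ω₁)=+0.005985-0.001244i, Y(Ω₂)=+0.000061+0.000120i
  term(m=-2) = +0.000020-0.000284i   from Y*(Ω₁)=-0.036385-0.046863i, Y(Ω₂)=+0.003567+0.003197i
  term(m=-1) = -0.018860+0.017574i   from Y*(Ω₁)=-0.128685+0.262830i, Y(Ω₂)=+0.082275+0.031476i
  term(m=+0) = +0.452802+0.000000i   from Y*(Ω₁)=+0.615344-0.000000i, Y(Ω₂)=+0.735851+0.000000i
  term(m=+1) = -0.018860-0.017574i   from Y*(Ω₁)=+0.128685+0.262830i, Y(Ω₂)=-0.082275+0.031476i
  term(m=+2) = +0.000020+0.000284i   from Y*(Ω₁)=-0.036385+0.046863i, Y(Ω₂)=+0.003567-0.003197i
  term(m=+3) = +0.000001-0.000001i   from Y*(Ω₁)=-0.005985-0.001244i, Y(Ω₂)=-0.000061+0.000120i
Accumulated sum +0.415122-0.000000i; after 4π/(2l+1) scaling, +0.745225-0.000000i ⇒ P_3 = 0.745225

0.745225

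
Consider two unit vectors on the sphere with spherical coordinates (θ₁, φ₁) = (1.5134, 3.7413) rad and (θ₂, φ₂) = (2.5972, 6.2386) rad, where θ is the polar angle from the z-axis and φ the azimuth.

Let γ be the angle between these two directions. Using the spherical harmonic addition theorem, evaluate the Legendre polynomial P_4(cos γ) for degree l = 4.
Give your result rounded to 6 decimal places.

-0.226903

Addition theorem: P_4(cos γ) = (4π/9) Σ_m Y*_{lm}(Ω₁) Y_{lm}(Ω₂), m = −4…4:
  m=-4: -0.323829+0.297330i × +0.031331+0.005648i = -0.011825+0.007487i  (running Σ = -0.011825+0.007487i)
  m=-3: +0.016172-0.069593i × -0.147407-0.019835i = -0.003764+0.009938i  (running Σ = -0.015590+0.017425i)
  m=-2: -0.118213-0.303535i × +0.368421+0.032940i = -0.033554-0.115723i  (running Σ = -0.049143-0.098298i)
  m=-1: +0.066583+0.045523i × -0.444412-0.019827i = -0.028688-0.021551i  (running Σ = -0.077831-0.119849i)
  m=0: +0.306953-0.000000i × -0.022301+0.000000i = -0.006845+0.000000i  (running Σ = -0.084676-0.119849i)
  m=1: -0.066583+0.045523i × +0.444412-0.019827i = -0.028688+0.021551i  (running Σ = -0.113364-0.098298i)
  m=2: -0.118213+0.303535i × +0.368421-0.032940i = -0.033554+0.115723i  (running Σ = -0.146917+0.017425i)
  m=3: -0.016172-0.069593i × +0.147407-0.019835i = -0.003764-0.009938i  (running Σ = -0.150682+0.007487i)
  m=4: -0.323829-0.297330i × +0.031331-0.005648i = -0.011825-0.007487i  (running Σ = -0.162507+0.000000i)
Σ over m = -0.162507+0.000000i; ×(4π/9) → -0.226903+0.000000i. Real part: -0.226903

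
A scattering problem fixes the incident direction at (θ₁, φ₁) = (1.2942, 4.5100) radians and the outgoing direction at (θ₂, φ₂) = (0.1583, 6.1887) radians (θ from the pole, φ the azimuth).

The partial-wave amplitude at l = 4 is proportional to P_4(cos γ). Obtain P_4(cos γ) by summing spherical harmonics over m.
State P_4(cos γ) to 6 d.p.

Expand P_4 via completeness: Σ_{m} conj(Y_{4,m}) at Ω₁ times Y_{4,m} at Ω₂ —
  m=-4: +0.261435-0.274382i × +0.000254+0.000101i = +0.000094-0.000043i  (running Σ = +0.000094-0.000043i)
  m=-3: +0.173614+0.249909i × +0.004649+0.001354i = +0.000469+0.001397i  (running Σ = +0.000563+0.001354i)
  m=-2: +0.136014-0.058273i × +0.047570+0.009098i = +0.007000-0.001535i  (running Σ = +0.007563-0.000181i)
  m=-1: +0.061905+0.301681i × +0.280512+0.026583i = +0.009345+0.086271i  (running Σ = +0.016908+0.086090i)
  m=0: +0.101281-0.000000i × +0.743419+0.000000i = +0.075294+0.000000i  (running Σ = +0.092202+0.086090i)
  m=1: -0.061905+0.301681i × -0.280512+0.026583i = +0.009345-0.086271i  (running Σ = +0.101548-0.000181i)
  m=2: +0.136014+0.058273i × +0.047570-0.009098i = +0.007000+0.001535i  (running Σ = +0.108548+0.001354i)
  m=3: -0.173614+0.249909i × -0.004649+0.001354i = +0.000469-0.001397i  (running Σ = +0.109017-0.000043i)
  m=4: +0.261435+0.274382i × +0.000254-0.000101i = +0.000094+0.000043i  (running Σ = +0.109111+0.000000i)
Total Σ_m = +0.109111+0.000000i. Multiply by 1.396263: +0.152347+0.000000i. P_4(cos γ) = 0.152347

0.152347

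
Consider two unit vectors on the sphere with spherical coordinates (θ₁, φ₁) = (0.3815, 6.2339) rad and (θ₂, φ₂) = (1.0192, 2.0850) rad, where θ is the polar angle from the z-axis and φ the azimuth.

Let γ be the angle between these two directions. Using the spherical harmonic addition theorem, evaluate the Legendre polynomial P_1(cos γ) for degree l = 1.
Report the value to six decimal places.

0.316999

Term-by-term m-sum for l=1 (normalisation 4π/3 = 4.188790):
  [-1]  conj(Y_{1,-1})(Ω₁) = +0.128476-0.006337i ; Y_{1,-1}(Ω₂) = -0.144726-0.256202i ; Δ = -0.020217-0.031999i
  [+0]  conj(Y_{1,0})(Ω₁) = +0.453476-0.000000i ; Y_{1,0}(Ω₂) = +0.256051+0.000000i ; Δ = +0.116113+0.000000i
  [+1]  conj(Y_{1,1})(Ω₁) = -0.128476-0.006337i ; Y_{1,1}(Ω₂) = +0.144726-0.256202i ; Δ = -0.020217+0.031999i
Accumulated sum +0.075678+0.000000i; after 4π/(2l+1) scaling, +0.316999+0.000000i ⇒ P_1 = 0.316999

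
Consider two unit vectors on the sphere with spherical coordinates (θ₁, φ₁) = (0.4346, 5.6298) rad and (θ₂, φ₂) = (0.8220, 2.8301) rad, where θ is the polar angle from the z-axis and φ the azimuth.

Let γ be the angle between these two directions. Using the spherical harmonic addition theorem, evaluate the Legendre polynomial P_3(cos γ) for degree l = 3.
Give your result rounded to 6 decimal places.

-0.403018

Term-by-term m-sum for l=3 (normalisation 4π/7 = 1.795196):
  term(m=-3) = -0.002648+0.004367i   from Y*(Ω₁)=-0.011822-0.028812i, Y(Ω₂)=-0.097447-0.131892i
  term(m=-2) = +0.047556-0.038755i   from Y*(Ω₁)=+0.042887-0.158641i, Y(Ω₂)=+0.303175+0.217809i
  term(m=-1) = -0.124463+0.044292i   from Y*(Ω₁)=+0.336415-0.257546i, Y(Ω₂)=-0.296808-0.095564i
  term(m=+0) = -0.065388+0.000000i   from Y*(Ω₁)=+0.376935-0.000000i, Y(Ω₂)=-0.173472+0.000000i
  term(m=+1) = -0.124463-0.044292i   from Y*(Ω₁)=-0.336415-0.257546i, Y(Ω₂)=+0.296808-0.095564i
  term(m=+2) = +0.047556+0.038755i   from Y*(Ω₁)=+0.042887+0.158641i, Y(Ω₂)=+0.303175-0.217809i
  term(m=+3) = -0.002648-0.004367i   from Y*(Ω₁)=+0.011822-0.028812i, Y(Ω₂)=+0.097447-0.131892i
Total Σ_m = -0.224498+0.000000i. Multiply by 1.795196: -0.403018+0.000000i. P_3(cos γ) = -0.403018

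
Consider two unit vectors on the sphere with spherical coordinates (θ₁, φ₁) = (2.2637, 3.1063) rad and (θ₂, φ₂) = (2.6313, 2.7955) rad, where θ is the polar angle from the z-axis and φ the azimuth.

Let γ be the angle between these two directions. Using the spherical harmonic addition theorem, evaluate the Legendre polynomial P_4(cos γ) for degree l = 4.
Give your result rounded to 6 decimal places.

0.303273

Expand P_4 via completeness: Σ_{m} conj(Y_{4,m}) at Ω₁ times Y_{4,m} at Ω₂ —
  m=-4: 0.15353 - 0.02182j × 0.00467 + 0.02475j = 0.00126 + 0.00370j  (running Σ = 0.00126 + 0.00370j)
  m=-3: 0.36211 - 0.03848j × 0.06461 + 0.10965j = 0.02762 + 0.03722j  (running Σ = 0.02887 + 0.04092j)
  m=-2: 0.36667 - 0.02592j × 0.26603 + 0.22055j = 0.10326 + 0.07397j  (running Σ = 0.13214 + 0.11489j)
  m=-1: -0.03341 + 0.00118j × 0.44196 + 0.15937j = -0.01495 - 0.00480j  (running Σ = 0.11718 + 0.11008j)
  m=0: -0.36113 + 0.00000j × 0.04753 + 0.00000j = -0.01717 + 0.00000j  (running Σ = 0.10002 + 0.11008j)
  m=1: 0.03341 + 0.00118j × -0.44196 + 0.15937j = -0.01495 + 0.00480j  (running Σ = 0.08507 + 0.11489j)
  m=2: 0.36667 + 0.02592j × 0.26603 - 0.22055j = 0.10326 - 0.07397j  (running Σ = 0.18833 + 0.04092j)
  m=3: -0.36211 - 0.03848j × -0.06461 + 0.10965j = 0.02762 - 0.03722j  (running Σ = 0.21595 + 0.00370j)
  m=4: 0.15353 + 0.02182j × 0.00467 - 0.02475j = 0.00126 - 0.00370j  (running Σ = 0.21720 + 0.00000j)
Total Σ_m = 0.21720 + 0.00000j. Multiply by 1.396263: 0.30327 + 0.00000j. P_4(cos γ) = 0.303273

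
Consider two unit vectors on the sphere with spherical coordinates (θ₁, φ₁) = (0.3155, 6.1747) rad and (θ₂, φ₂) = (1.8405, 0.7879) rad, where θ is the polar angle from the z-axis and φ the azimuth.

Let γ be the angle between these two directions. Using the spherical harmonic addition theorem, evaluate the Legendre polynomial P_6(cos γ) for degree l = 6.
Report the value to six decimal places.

Term-by-term m-sum for l=6 (normalisation 4π/13 = 0.966644):
  m=-6: +0.000343-0.000261i × +0.005814+0.387285i = +0.000103+0.000131i  (running Σ = +0.000103+0.000131i)
  m=-5: +0.003919-0.002362i × +0.258972-0.265534i = +0.000388-0.001652i  (running Σ = +0.000491-0.001521i)
  m=-4: +0.026830-0.012433i × +0.067454-0.000675i = +0.001801-0.000857i  (running Σ = +0.002292-0.002378i)
  m=-3: +0.121665-0.041057i × -0.245680-0.242020i = -0.039827-0.019359i  (running Σ = -0.037535-0.021736i)
  m=-2: +0.357813-0.078876i × +0.000169+0.033754i = +0.002723+0.012064i  (running Σ = -0.034812-0.009672i)
  m=-1: +0.584689-0.063680i × -0.226601+0.227738i = -0.117989+0.147586i  (running Σ = -0.152801+0.137914i)
  m=0: +0.198507-0.000000i × +0.060349+0.000000i = +0.011980+0.000000i  (running Σ = -0.140821+0.137914i)
  m=1: -0.584689-0.063680i × +0.226601+0.227738i = -0.117989-0.147586i  (running Σ = -0.258810-0.009672i)
  m=2: +0.357813+0.078876i × +0.000169-0.033754i = +0.002723-0.012064i  (running Σ = -0.256087-0.021736i)
  m=3: -0.121665-0.041057i × +0.245680-0.242020i = -0.039827+0.019359i  (running Σ = -0.295914-0.002378i)
  m=4: +0.026830+0.012433i × +0.067454+0.000675i = +0.001801+0.000857i  (running Σ = -0.294113-0.001521i)
  m=5: -0.003919-0.002362i × -0.258972-0.265534i = +0.000388+0.001652i  (running Σ = -0.293725+0.000131i)
  m=6: +0.000343+0.000261i × +0.005814-0.387285i = +0.000103-0.000131i  (running Σ = -0.293622+0.000000i)
Accumulated sum -0.293622+0.000000i; after 4π/(2l+1) scaling, -0.283828+0.000000i ⇒ P_6 = -0.283828

-0.283828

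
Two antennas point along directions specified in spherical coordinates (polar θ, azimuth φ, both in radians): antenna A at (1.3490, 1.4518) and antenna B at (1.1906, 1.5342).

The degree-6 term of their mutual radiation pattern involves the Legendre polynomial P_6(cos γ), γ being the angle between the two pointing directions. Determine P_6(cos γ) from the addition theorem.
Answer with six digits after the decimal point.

Term-by-term m-sum for l=6 (normalisation 4π/13 = 0.966644):
  m=-6: Y*=-0.31462 + 0.27261j  Y=-0.30229 - 0.06746j  product 0.11349 - 0.06118j
  m=-5: Y*=0.18227 + 0.26931j  Y=0.07802 - 0.42162j  product 0.12777 - 0.05584j
  m=-4: Y*=-0.13431 + 0.06924j  Y=0.13513 + 0.01992j  product -0.01953 + 0.00668j
  m=-3: Y*=0.11471 + 0.30756j  Y=0.03150 - 0.28572j  product 0.09149 - 0.02309j
  m=-2: Y*=-0.06211 + 0.01507j  Y=0.23893 + 0.01752j  product -0.01510 + 0.00251j
  m=-1: Y*=0.03805 + 0.31826j  Y=0.00776 - 0.21201j  product 0.06777 - 0.00560j
  m=+0: Y*=-0.04007 + 0.00000j  Y=0.25996 + 0.00000j  product -0.01042 + 0.00000j
  m=+1: Y*=-0.03805 + 0.31826j  Y=-0.00776 - 0.21201j  product 0.06777 + 0.00560j
  m=+2: Y*=-0.06211 - 0.01507j  Y=0.23893 - 0.01752j  product -0.01510 - 0.00251j
  m=+3: Y*=-0.11471 + 0.30756j  Y=-0.03150 - 0.28572j  product 0.09149 + 0.02309j
  m=+4: Y*=-0.13431 - 0.06924j  Y=0.13513 - 0.01992j  product -0.01953 - 0.00668j
  m=+5: Y*=-0.18227 + 0.26931j  Y=-0.07802 - 0.42162j  product 0.12777 + 0.05584j
  m=+6: Y*=-0.31462 - 0.27261j  Y=-0.30229 + 0.06746j  product 0.11349 + 0.06118j
Total Σ_m = 0.72136 - 0.00000j. Multiply by 0.966644: 0.69730 - 0.00000j. P_6(cos γ) = 0.697300

0.697300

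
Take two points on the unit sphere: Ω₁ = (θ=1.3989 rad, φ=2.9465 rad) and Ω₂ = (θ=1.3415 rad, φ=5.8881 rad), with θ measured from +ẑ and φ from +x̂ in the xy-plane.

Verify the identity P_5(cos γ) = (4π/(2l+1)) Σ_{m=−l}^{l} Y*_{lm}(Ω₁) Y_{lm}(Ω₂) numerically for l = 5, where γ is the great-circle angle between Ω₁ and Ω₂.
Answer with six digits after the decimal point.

Term-by-term m-sum for l=5 (normalisation 4π/11 = 1.142397):
  m=-5: Y*=-0.24166 + 0.35679j  Y=-0.16003 + 0.37367j  product -0.09465 - 0.14739j
  m=-4: Y*=0.16812 - 0.16644j  Y=-0.00286 + 0.30001j  product 0.04945 + 0.05092j
  m=-3: Y*=0.20318 - 0.13465j  Y=-0.06428 - 0.15839j  product -0.03439 - 0.02353j
  m=-2: Y*=-0.23741 + 0.09764j  Y=-0.21723 - 0.21932j  product 0.07299 + 0.03086j
  m=-1: Y*=-0.18833 + 0.03722j  Y=0.09580 + 0.03995j  product -0.01953 - 0.00396j
  m=+0: Y*=0.26017 + 0.00000j  Y=0.30707 + 0.00000j  product 0.07989 + 0.00000j
  m=+1: Y*=0.18833 + 0.03722j  Y=-0.09580 + 0.03995j  product -0.01953 + 0.00396j
  m=+2: Y*=-0.23741 - 0.09764j  Y=-0.21723 + 0.21932j  product 0.07299 - 0.03086j
  m=+3: Y*=-0.20318 - 0.13465j  Y=0.06428 - 0.15839j  product -0.03439 + 0.02353j
  m=+4: Y*=0.16812 + 0.16644j  Y=-0.00286 - 0.30001j  product 0.04945 - 0.05092j
  m=+5: Y*=0.24166 + 0.35679j  Y=0.16003 + 0.37367j  product -0.09465 + 0.14739j
Total Σ_m = 0.02764 + 0.00000j. Multiply by 1.142397: 0.03158 + 0.00000j. P_5(cos γ) = 0.031581

0.031581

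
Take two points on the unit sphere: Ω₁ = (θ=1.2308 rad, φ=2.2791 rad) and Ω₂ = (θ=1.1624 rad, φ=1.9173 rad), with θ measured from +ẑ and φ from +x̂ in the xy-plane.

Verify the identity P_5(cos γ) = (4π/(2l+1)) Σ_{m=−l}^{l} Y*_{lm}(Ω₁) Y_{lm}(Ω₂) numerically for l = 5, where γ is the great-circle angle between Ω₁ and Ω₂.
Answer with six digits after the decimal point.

0.290025

Summing Y*_{l m}(θ₁,φ₁)·Y_{l m}(θ₂,φ₂) over m ∈ [−5, 5]; prefactor 4π/(2·5+1) = 1.142397:
  m=-5: (0.134579, -0.318376) × (-0.298250, 0.048659) = (-0.024647, 0.101504)  (running Σ = (-0.024647, 0.101504))
  m=-4: (-0.368407, 0.117352) × (0.075977, -0.406481) = (0.019711, 0.158666)  (running Σ = (-0.004935, 0.260170))
  m=-3: (0.000222, 0.000138) × (0.096711, 0.056832) = (0.000014, 0.000026)  (running Σ = (-0.004922, 0.260196))
  m=-2: (0.051408, 0.330761) × (0.229775, -0.190807) = (0.074924, 0.066192)  (running Σ = (0.070002, 0.326388))
  m=-1: (0.058385, -0.068161) × (0.068449, 0.189571) = (0.016918, 0.006403)  (running Σ = (0.086919, 0.332791))
  m=0: (0.311789, -0.000000) × (0.256696, 0.000000) = (0.080035, 0.000000)  (running Σ = (0.166955, 0.332791))
  m=1: (-0.058385, -0.068161) × (-0.068449, 0.189571) = (0.016918, -0.006403)  (running Σ = (0.183872, 0.326388))
  m=2: (0.051408, -0.330761) × (0.229775, 0.190807) = (0.074924, -0.066192)  (running Σ = (0.258796, 0.260196))
  m=3: (-0.000222, 0.000138) × (-0.096711, 0.056832) = (0.000014, -0.000026)  (running Σ = (0.258809, 0.260170))
  m=4: (-0.368407, -0.117352) × (0.075977, 0.406481) = (0.019711, -0.158666)  (running Σ = (0.278521, 0.101504))
  m=5: (-0.134579, -0.318376) × (0.298250, 0.048659) = (-0.024647, -0.101504)  (running Σ = (0.253874, 0.000000))
Total Σ_m = (0.253874, 0.000000). Multiply by 1.142397: (0.290025, 0.000000). P_5(cos γ) = 0.290025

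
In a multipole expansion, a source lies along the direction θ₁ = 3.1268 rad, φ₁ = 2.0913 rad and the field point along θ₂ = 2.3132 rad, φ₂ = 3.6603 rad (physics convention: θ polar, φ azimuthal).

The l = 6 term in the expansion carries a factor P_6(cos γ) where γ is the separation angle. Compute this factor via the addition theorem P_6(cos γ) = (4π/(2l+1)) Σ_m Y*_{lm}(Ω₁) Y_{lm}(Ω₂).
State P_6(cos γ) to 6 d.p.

Expand P_6 via completeness: Σ_{m} conj(Y_{6,m}) at Ω₁ times Y_{6,m} at Ω₂ —
  m=-6: Y*=(0.000000, -0.000000)  Y=(-0.077285, -0.002269)  product (-0.000000, -0.000000)
  m=-5: Y*=(0.000000, 0.000000)  Y=(-0.209752, -0.128039)  product (0.000000, -0.000000)
  m=-4: Y*=(-0.000000, 0.000000)  Y=(-0.204584, -0.370925)  product (0.000000, 0.000000)
  m=-3: Y*=(-0.000017, 0.000000)  Y=(0.005242, -0.357192)  product (-0.000000, 0.000006)
  m=-2: Y*=(-0.000576, -0.000983)  Y=(-0.029965, 0.050747)  product (0.000067, 0.000000)
  m=-1: Y*=(0.024219, -0.042249)  Y=(-0.324020, 0.184966)  product (-0.000033, 0.018169)
  m=+0: Y*=(1.014772, -0.000000)  Y=(-0.048129, 0.000000)  product (-0.048839, 0.000000)
  m=+1: Y*=(-0.024219, -0.042249)  Y=(0.324020, 0.184966)  product (-0.000033, -0.018169)
  m=+2: Y*=(-0.000576, 0.000983)  Y=(-0.029965, -0.050747)  product (0.000067, -0.000000)
  m=+3: Y*=(0.000017, 0.000000)  Y=(-0.005242, -0.357192)  product (-0.000000, -0.000006)
  m=+4: Y*=(-0.000000, -0.000000)  Y=(-0.204584, 0.370925)  product (0.000000, -0.000000)
  m=+5: Y*=(-0.000000, 0.000000)  Y=(0.209752, -0.128039)  product (0.000000, 0.000000)
  m=+6: Y*=(0.000000, 0.000000)  Y=(-0.077285, 0.002269)  product (-0.000000, 0.000000)
Σ over m = (-0.048770, 0.000000); ×(4π/13) → (-0.047144, 0.000000). Real part: -0.047144

-0.047144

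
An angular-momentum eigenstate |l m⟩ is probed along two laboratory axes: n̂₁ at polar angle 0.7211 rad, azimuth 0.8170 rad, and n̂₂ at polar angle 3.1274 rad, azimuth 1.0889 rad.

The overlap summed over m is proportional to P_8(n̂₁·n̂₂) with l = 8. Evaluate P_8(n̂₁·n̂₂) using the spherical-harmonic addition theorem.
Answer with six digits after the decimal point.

0.222929

Summing Y*_{l m}(θ₁,φ₁)·Y_{l m}(θ₂,φ₂) over m ∈ [−8, 8]; prefactor 4π/(2·8+1) = 0.739198:
  term(m=-8) = -0.00000 - 0.00000j   from Y*(Ω₁)=0.01801 + 0.00465j, Y(Ω₂)=-0.00000 - 0.00000j
  term(m=-7) = 0.00000 + 0.00000j   from Y*(Ω₁)=0.07154 - 0.04527j, Y(Ω₂)=-0.00000 + 0.00000j
  term(m=-6) = -0.00000 - 0.00000j   from Y*(Ω₁)=0.04384 - 0.22843j, Y(Ω₂)=0.00000 - 0.00000j
  term(m=-5) = -0.00000 + 0.00000j   from Y*(Ω₁)=-0.24562 - 0.33874j, Y(Ω₂)=-0.00000 - 0.00000j
  term(m=-4) = 0.00000 - 0.00000j   from Y*(Ω₁)=-0.44746 - 0.05687j, Y(Ω₂)=-0.00000 + 0.00000j
  term(m=-3) = -0.00000 + 0.00000j   from Y*(Ω₁)=-0.10827 + 0.08946j, Y(Ω₂)=0.00004 - 0.00000j
  term(m=-2) = -0.00055 + 0.00034j   from Y*(Ω₁)=0.01971 - 0.31144j, Y(Ω₂)=-0.00118 - 0.00171j
  term(m=-1) = 0.02061 - 0.00575j   from Y*(Ω₁)=-0.20950 - 0.22318j, Y(Ω₂)=-0.03240 + 0.06195j
  term(m=+0) = 0.26147 + 0.00000j   from Y*(Ω₁)=0.22562 + 0.00000j, Y(Ω₂)=1.15889 + 0.00000j
  term(m=+1) = 0.02061 + 0.00575j   from Y*(Ω₁)=0.20950 - 0.22318j, Y(Ω₂)=0.03240 + 0.06195j
  term(m=+2) = -0.00055 - 0.00034j   from Y*(Ω₁)=0.01971 + 0.31144j, Y(Ω₂)=-0.00118 + 0.00171j
  term(m=+3) = -0.00000 - 0.00000j   from Y*(Ω₁)=0.10827 + 0.08946j, Y(Ω₂)=-0.00004 - 0.00000j
  term(m=+4) = 0.00000 + 0.00000j   from Y*(Ω₁)=-0.44746 + 0.05687j, Y(Ω₂)=-0.00000 - 0.00000j
  term(m=+5) = -0.00000 - 0.00000j   from Y*(Ω₁)=0.24562 - 0.33874j, Y(Ω₂)=0.00000 - 0.00000j
  term(m=+6) = -0.00000 + 0.00000j   from Y*(Ω₁)=0.04384 + 0.22843j, Y(Ω₂)=0.00000 + 0.00000j
  term(m=+7) = 0.00000 - 0.00000j   from Y*(Ω₁)=-0.07154 - 0.04527j, Y(Ω₂)=0.00000 + 0.00000j
  term(m=+8) = -0.00000 + 0.00000j   from Y*(Ω₁)=0.01801 - 0.00465j, Y(Ω₂)=-0.00000 + 0.00000j
Total Σ_m = 0.30158 - 0.00000j. Multiply by 0.739198: 0.22293 - 0.00000j. P_8(cos γ) = 0.222929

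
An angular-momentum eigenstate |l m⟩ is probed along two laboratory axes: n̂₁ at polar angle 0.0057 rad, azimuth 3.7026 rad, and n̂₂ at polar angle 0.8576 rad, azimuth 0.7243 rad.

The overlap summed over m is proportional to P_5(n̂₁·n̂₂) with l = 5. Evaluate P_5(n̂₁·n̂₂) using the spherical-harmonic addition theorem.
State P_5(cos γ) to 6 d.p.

Term-by-term m-sum for l=5 (normalisation 4π/11 = 1.142397):
  m=-5: (0.000000, -0.000000) × (-0.101855, 0.053015) = (-0.000000, 0.000000)  (running Σ = (-0.000000, 0.000000))
  m=-4: (-0.000000, 0.000000) × (-0.304793, -0.076009) = (0.000000, -0.000000)  (running Σ = (0.000000, -0.000000))
  m=-3: (0.000000, -0.000001) × (-0.241750, -0.351775) = (-0.000000, 0.000000)  (running Σ = (-0.000000, 0.000000))
  m=-2: (0.000048, 0.000099) × (0.021965, -0.178858) = (0.000019, -0.000006)  (running Σ = (0.000019, -0.000006))
  m=-1: (-0.012365, -0.007769) × (-0.207709, 0.183761) = (0.003996, -0.000658)  (running Σ = (0.004015, -0.000665))
  m=0: (0.935375, -0.000000) × (-0.261697, 0.000000) = (-0.244785, 0.000000)  (running Σ = (-0.240770, -0.000665))
  m=1: (0.012365, -0.007769) × (0.207709, 0.183761) = (0.003996, 0.000658)  (running Σ = (-0.236774, -0.000006))
  m=2: (0.000048, -0.000099) × (0.021965, 0.178858) = (0.000019, 0.000006)  (running Σ = (-0.236755, 0.000000))
  m=3: (-0.000000, -0.000001) × (0.241750, -0.351775) = (-0.000000, -0.000000)  (running Σ = (-0.236756, -0.000000))
  m=4: (-0.000000, -0.000000) × (-0.304793, 0.076009) = (0.000000, 0.000000)  (running Σ = (-0.236756, 0.000000))
  m=5: (-0.000000, -0.000000) × (0.101855, 0.053015) = (-0.000000, -0.000000)  (running Σ = (-0.236756, -0.000000))
Σ over m = (-0.236756, -0.000000); ×(4π/11) → (-0.270469, -0.000000). Real part: -0.270469

-0.270469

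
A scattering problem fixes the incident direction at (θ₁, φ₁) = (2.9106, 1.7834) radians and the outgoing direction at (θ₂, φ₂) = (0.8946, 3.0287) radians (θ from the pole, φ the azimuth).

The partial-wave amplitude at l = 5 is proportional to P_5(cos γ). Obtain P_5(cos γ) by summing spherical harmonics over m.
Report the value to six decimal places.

0.033388

Addition theorem: P_5(cos γ) = (4π/11) Σ_m Y*_{lm}(Ω₁) Y_{lm}(Ω₂), m = −5…5:
  [-5]  conj(Y_{5,-5})(Ω₁) = -0.00026 + 0.00014j ; Y_{5,-5}(Ω₂) = -0.11319 - 0.07167j ; Δ = 0.00004 + 0.00000j
  [-4]  conj(Y_{5,-4})(Ω₁) = -0.00259 - 0.00295j ; Y_{5,-4}(Ω₂) = 0.30585 + 0.14834j ; Δ = -0.00035 - 0.00129j
  [-3]  conj(Y_{5,-3})(Ω₁) = 0.01861 - 0.02511j ; Y_{5,-3}(Ω₂) = -0.39091 - 0.13770j ; Δ = -0.01073 + 0.00725j
  [-2]  conj(Y_{5,-2})(Ω₁) = 0.14516 + 0.06573j ; Y_{5,-2}(Ω₂) = 0.11004 + 0.02528j ; Δ = 0.01431 + 0.01090j
  [-1]  conj(Y_{5,-1})(Ω₁) = -0.10196 + 0.47235j ; Y_{5,-1}(Ω₂) = 0.31322 + 0.03551j ; Δ = -0.04871 + 0.14433j
  [+0]  conj(Y_{5,0})(Ω₁) = -0.59630 + 0.00000j ; Y_{5,0}(Ω₂) = -0.20144 + 0.00000j ; Δ = 0.12012 + 0.00000j
  [+1]  conj(Y_{5,1})(Ω₁) = 0.10196 + 0.47235j ; Y_{5,1}(Ω₂) = -0.31322 + 0.03551j ; Δ = -0.04871 - 0.14433j
  [+2]  conj(Y_{5,2})(Ω₁) = 0.14516 - 0.06573j ; Y_{5,2}(Ω₂) = 0.11004 - 0.02528j ; Δ = 0.01431 - 0.01090j
  [+3]  conj(Y_{5,3})(Ω₁) = -0.01861 - 0.02511j ; Y_{5,3}(Ω₂) = 0.39091 - 0.13770j ; Δ = -0.01073 - 0.00725j
  [+4]  conj(Y_{5,4})(Ω₁) = -0.00259 + 0.00295j ; Y_{5,4}(Ω₂) = 0.30585 - 0.14834j ; Δ = -0.00035 + 0.00129j
  [+5]  conj(Y_{5,5})(Ω₁) = 0.00026 + 0.00014j ; Y_{5,5}(Ω₂) = 0.11319 - 0.07167j ; Δ = 0.00004 - 0.00000j
Total Σ_m = 0.02923 - 0.00000j. Multiply by 1.142397: 0.03339 - 0.00000j. P_5(cos γ) = 0.033388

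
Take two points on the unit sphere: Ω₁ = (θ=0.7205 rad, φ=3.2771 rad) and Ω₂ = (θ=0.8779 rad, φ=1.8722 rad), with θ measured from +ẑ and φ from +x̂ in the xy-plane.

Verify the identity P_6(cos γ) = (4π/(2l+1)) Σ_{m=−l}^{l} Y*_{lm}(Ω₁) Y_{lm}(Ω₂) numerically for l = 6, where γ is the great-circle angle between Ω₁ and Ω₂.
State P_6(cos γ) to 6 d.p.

0.247893

Term-by-term m-sum for l=6 (normalisation 4π/13 = 0.966644):
  term(m=-6) = (-0.002173, 0.003350)   from Y*(Ω₁)=(0.027383, 0.028941), Y(Ω₂)=(0.023590, 0.097399)
  term(m=-5) = (0.033418, 0.030595)   from Y*(Ω₁)=(-0.122480, -0.098547), Y(Ω₂)=(-0.287628, -0.018369)
  term(m=-4) = (0.121052, -0.094646)   from Y*(Ω₁)=(0.301823, 0.181755), Y(Ω₂)=(0.155752, -0.407374)
  term(m=-3) = (-0.060796, -0.111900)   from Y*(Ω₁)=(-0.414719, -0.178538), Y(Ω₂)=(0.221672, 0.174392)
  term(m=-2) = (0.029868, -0.010290)   from Y*(Ω₁)=(0.185626, 0.051576), Y(Ω₂)=(0.135072, -0.092965)
  term(m=-1) = (0.016912, 0.101003)   from Y*(Ω₁)=(0.286906, 0.039118), Y(Ω₂)=(0.104991, 0.337729)
  term(m=+0) = (-0.020114, -0.000000)   from Y*(Ω₁)=(-0.289798, -0.000000), Y(Ω₂)=(0.069406, 0.000000)
  term(m=+1) = (0.016912, -0.101003)   from Y*(Ω₁)=(-0.286906, 0.039118), Y(Ω₂)=(-0.104991, 0.337729)
  term(m=+2) = (0.029868, 0.010290)   from Y*(Ω₁)=(0.185626, -0.051576), Y(Ω₂)=(0.135072, 0.092965)
  term(m=+3) = (-0.060796, 0.111900)   from Y*(Ω₁)=(0.414719, -0.178538), Y(Ω₂)=(-0.221672, 0.174392)
  term(m=+4) = (0.121052, 0.094646)   from Y*(Ω₁)=(0.301823, -0.181755), Y(Ω₂)=(0.155752, 0.407374)
  term(m=+5) = (0.033418, -0.030595)   from Y*(Ω₁)=(0.122480, -0.098547), Y(Ω₂)=(0.287628, -0.018369)
  term(m=+6) = (-0.002173, -0.003350)   from Y*(Ω₁)=(0.027383, -0.028941), Y(Ω₂)=(0.023590, -0.097399)
Σ over m = (0.256447, -0.000000); ×(4π/13) → (0.247893, -0.000000). Real part: 0.247893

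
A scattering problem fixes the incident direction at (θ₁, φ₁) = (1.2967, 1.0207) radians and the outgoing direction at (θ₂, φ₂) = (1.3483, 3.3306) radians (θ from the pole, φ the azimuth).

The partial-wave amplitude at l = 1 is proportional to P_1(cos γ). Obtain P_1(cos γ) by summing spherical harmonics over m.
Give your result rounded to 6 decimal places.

Term-by-term m-sum for l=1 (normalisation 4π/3 = 4.188790):
  m=-1: +0.173871+0.283530i × -0.330976+0.063313i = -0.075498-0.082834i  (running Σ = -0.075498-0.082834i)
  m=0: +0.132254-0.000000i × +0.107818+0.000000i = +0.014259+0.000000i  (running Σ = -0.061239-0.082834i)
  m=1: -0.173871+0.283530i × +0.330976+0.063313i = -0.075498+0.082834i  (running Σ = -0.136738+0.000000i)
Total Σ_m = -0.136738+0.000000i. Multiply by 4.188790: -0.572765+0.000000i. P_1(cos γ) = -0.572765

-0.572765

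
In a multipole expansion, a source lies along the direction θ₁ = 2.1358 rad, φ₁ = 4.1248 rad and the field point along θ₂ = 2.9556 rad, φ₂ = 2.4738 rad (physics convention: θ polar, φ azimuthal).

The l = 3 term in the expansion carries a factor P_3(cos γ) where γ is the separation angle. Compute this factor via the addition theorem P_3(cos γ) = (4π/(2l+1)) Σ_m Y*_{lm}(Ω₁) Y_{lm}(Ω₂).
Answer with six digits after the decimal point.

Term-by-term m-sum for l=3 (normalisation 4π/7 = 1.795196):
  m=-3: +0.246746-0.047959i × +0.001106-0.002395i = +0.000158-0.000644i  (running Σ = +0.000158-0.000644i)
  m=-2: +0.150423-0.360176i × -0.008004-0.033400i = -0.013234-0.002141i  (running Σ = -0.013076-0.002785i)
  m=-1: -0.065574-0.098450i × -0.179679-0.141707i = -0.002169+0.026982i  (running Σ = -0.015244+0.024196i)
  m=0: +0.313022-0.000000i × -0.670775+0.000000i = -0.209967+0.000000i  (running Σ = -0.225212+0.024196i)
  m=1: +0.065574-0.098450i × +0.179679-0.141707i = -0.002169-0.026982i  (running Σ = -0.227380-0.002785i)
  m=2: +0.150423+0.360176i × -0.008004+0.033400i = -0.013234+0.002141i  (running Σ = -0.240614-0.000644i)
  m=3: -0.246746-0.047959i × -0.001106-0.002395i = +0.000158+0.000644i  (running Σ = -0.240456-0.000000i)
Total Σ_m = -0.240456-0.000000i. Multiply by 1.795196: -0.431666-0.000000i. P_3(cos γ) = -0.431666

-0.431666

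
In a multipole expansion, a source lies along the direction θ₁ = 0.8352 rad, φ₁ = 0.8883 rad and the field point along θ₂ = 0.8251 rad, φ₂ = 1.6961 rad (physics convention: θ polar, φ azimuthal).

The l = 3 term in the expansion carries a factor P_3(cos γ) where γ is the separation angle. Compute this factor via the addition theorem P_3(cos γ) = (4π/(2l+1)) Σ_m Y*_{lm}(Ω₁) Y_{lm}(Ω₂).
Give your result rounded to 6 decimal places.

0.190705

Term-by-term m-sum for l=3 (normalisation 4π/7 = 1.795196):
  [-3]  conj(Y_{3,-3})(Ω₁) = -0.15109 + 0.07803j ; Y_{3,-3}(Ω₂) = 0.06072 + 0.15386j ; Δ = -0.02118 - 0.01851j
  [-2]  conj(Y_{3,-2})(Ω₁) = -0.07704 + 0.36903j ; Y_{3,-2}(Ω₂) = -0.36251 + 0.09280j ; Δ = -0.00632 - 0.14093j
  [-1]  conj(Y_{3,-1})(Ω₁) = 0.18913 + 0.23269j ; Y_{3,-1}(Ω₂) = -0.03862 - 0.30662j ; Δ = 0.06404 - 0.06698j
  [+0]  conj(Y_{3,0})(Ω₁) = -0.18746 + 0.00000j ; Y_{3,0}(Ω₂) = -0.17681 + 0.00000j ; Δ = 0.03314 + 0.00000j
  [+1]  conj(Y_{3,1})(Ω₁) = -0.18913 + 0.23269j ; Y_{3,1}(Ω₂) = 0.03862 - 0.30662j ; Δ = 0.06404 + 0.06698j
  [+2]  conj(Y_{3,2})(Ω₁) = -0.07704 - 0.36903j ; Y_{3,2}(Ω₂) = -0.36251 - 0.09280j ; Δ = -0.00632 + 0.14093j
  [+3]  conj(Y_{3,3})(Ω₁) = 0.15109 + 0.07803j ; Y_{3,3}(Ω₂) = -0.06072 + 0.15386j ; Δ = -0.02118 + 0.01851j
Accumulated sum 0.10623 + 0.00000j; after 4π/(2l+1) scaling, 0.19070 + 0.00000j ⇒ P_3 = 0.190705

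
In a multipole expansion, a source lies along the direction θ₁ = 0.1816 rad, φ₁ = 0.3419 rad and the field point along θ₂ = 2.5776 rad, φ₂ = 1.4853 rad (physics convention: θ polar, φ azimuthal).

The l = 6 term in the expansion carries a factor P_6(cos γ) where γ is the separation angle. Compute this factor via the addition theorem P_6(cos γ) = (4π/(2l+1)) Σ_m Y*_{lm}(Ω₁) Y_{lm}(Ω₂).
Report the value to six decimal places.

-0.377726

Addition theorem: P_6(cos γ) = (4π/13) Σ_m Y*_{lm}(Ω₁) Y_{lm}(Ω₂), m = −6…6:
  [-6]  conj(Y_{6,-6})(Ω₁) = -0.000008+0.000015i ; Y_{6,-6}(Ω₂) = -0.009822-0.005532i ; Δ = +0.000000-0.000000i
  [-5]  conj(Y_{6,-5})(Ω₁) = -0.000044+0.000313i ; Y_{6,-5}(Ω₂) = -0.025594+0.056180i ; Δ = -0.000016-0.000010i
  [-4]  conj(Y_{6,-4})(Ω₁) = +0.000739+0.003584i ; Y_{6,-4}(Ω₂) = +0.188195+0.066992i ; Δ = -0.000101+0.000724i
  [-3]  conj(Y_{6,-3})(Ω₁) = +0.014953+0.024660i ; Y_{6,-3}(Ω₂) = +0.103609-0.395054i ; Δ = +0.011291-0.003352i
  [-2]  conj(Y_{6,-2})(Ω₁) = +0.119156+0.097108i ; Y_{6,-2}(Ω₂) = -0.456573-0.078841i ; Δ = -0.046748-0.053731i
  [-1]  conj(Y_{6,-1})(Ω₁) = +0.473023+0.168337i ; Y_{6,-1}(Ω₂) = -0.006475+0.075546i ; Δ = -0.015780+0.034645i
  [+0]  conj(Y_{6,0})(Ω₁) = +0.693818-0.000000i ; Y_{6,0}(Ω₂) = -0.415170+0.000000i ; Δ = -0.288053+0.000000i
  [+1]  conj(Y_{6,1})(Ω₁) = -0.473023+0.168337i ; Y_{6,1}(Ω₂) = +0.006475+0.075546i ; Δ = -0.015780-0.034645i
  [+2]  conj(Y_{6,2})(Ω₁) = +0.119156-0.097108i ; Y_{6,2}(Ω₂) = -0.456573+0.078841i ; Δ = -0.046748+0.053731i
  [+3]  conj(Y_{6,3})(Ω₁) = -0.014953+0.024660i ; Y_{6,3}(Ω₂) = -0.103609-0.395054i ; Δ = +0.011291+0.003352i
  [+4]  conj(Y_{6,4})(Ω₁) = +0.000739-0.003584i ; Y_{6,4}(Ω₂) = +0.188195-0.066992i ; Δ = -0.000101-0.000724i
  [+5]  conj(Y_{6,5})(Ω₁) = +0.000044+0.000313i ; Y_{6,5}(Ω₂) = +0.025594+0.056180i ; Δ = -0.000016+0.000010i
  [+6]  conj(Y_{6,6})(Ω₁) = -0.000008-0.000015i ; Y_{6,6}(Ω₂) = -0.009822+0.005532i ; Δ = +0.000000+0.000000i
Σ over m = -0.390761+0.000000i; ×(4π/13) → -0.377726+0.000000i. Real part: -0.377726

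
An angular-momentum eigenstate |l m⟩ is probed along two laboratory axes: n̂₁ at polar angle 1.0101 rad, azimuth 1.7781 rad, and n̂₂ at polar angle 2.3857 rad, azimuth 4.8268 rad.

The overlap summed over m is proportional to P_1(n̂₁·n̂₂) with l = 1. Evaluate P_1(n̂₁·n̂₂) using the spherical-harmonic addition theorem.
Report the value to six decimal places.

Summing Y*_{l m}(θ₁,φ₁)·Y_{l m}(θ₂,φ₂) over m ∈ [−1, 1]; prefactor 4π/(2·1+1) = 4.188790:
  [-1]  conj(Y_{1,-1})(Ω₁) = (-0.060222, 0.286329) ; Y_{1,-1}(Ω₂) = (0.027055, 0.235438) ; Δ = (-0.069042, -0.006432)
  [+0]  conj(Y_{1,0})(Ω₁) = (0.259827, -0.000000) ; Y_{1,0}(Ω₂) = (-0.355536, 0.000000) ; Δ = (-0.092378, 0.000000)
  [+1]  conj(Y_{1,1})(Ω₁) = (0.060222, 0.286329) ; Y_{1,1}(Ω₂) = (-0.027055, 0.235438) ; Δ = (-0.069042, 0.006432)
Σ over m = (-0.230462, 0.000000); ×(4π/3) → (-0.965358, 0.000000). Real part: -0.965358

-0.965358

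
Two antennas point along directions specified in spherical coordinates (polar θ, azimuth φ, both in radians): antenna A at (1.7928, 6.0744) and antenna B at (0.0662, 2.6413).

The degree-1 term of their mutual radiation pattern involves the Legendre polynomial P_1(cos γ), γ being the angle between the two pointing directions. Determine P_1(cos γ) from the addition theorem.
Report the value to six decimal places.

Summing Y*_{l m}(θ₁,φ₁)·Y_{l m}(θ₂,φ₂) over m ∈ [−1, 1]; prefactor 4π/(2·1+1) = 4.188790:
  [-1]  conj(Y_{1,-1})(Ω₁) = +0.329696-0.069854i ; Y_{1,-1}(Ω₂) = -0.020054-0.010963i ; Δ = -0.007378-0.002214i
  [+0]  conj(Y_{1,0})(Ω₁) = -0.107583-0.000000i ; Y_{1,0}(Ω₂) = +0.487532+0.000000i ; Δ = -0.052450-0.000000i
  [+1]  conj(Y_{1,1})(Ω₁) = -0.329696-0.069854i ; Y_{1,1}(Ω₂) = +0.020054-0.010963i ; Δ = -0.007378+0.002214i
Total Σ_m = -0.067205+0.000000i. Multiply by 4.188790: -0.281508+0.000000i. P_1(cos γ) = -0.281508

-0.281508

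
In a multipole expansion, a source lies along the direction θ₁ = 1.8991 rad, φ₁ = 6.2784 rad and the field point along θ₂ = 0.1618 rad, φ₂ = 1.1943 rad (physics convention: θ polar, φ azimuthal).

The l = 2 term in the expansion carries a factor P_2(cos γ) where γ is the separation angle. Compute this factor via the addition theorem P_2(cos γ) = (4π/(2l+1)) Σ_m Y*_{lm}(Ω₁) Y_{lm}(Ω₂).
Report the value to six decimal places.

Summing Y*_{l m}(θ₁,φ₁)·Y_{l m}(θ₂,φ₂) over m ∈ [−2, 2]; prefactor 4π/(2·2+1) = 2.513274:
  [-2]  conj(Y_{2,-2})(Ω₁) = (0.346099, -0.003312) ; Y_{2,-2}(Ω₂) = (-0.007314, -0.006855) ; Δ = (-0.002554, -0.002348)
  [-1]  conj(Y_{2,-1})(Ω₁) = (-0.235792, 0.001128) ; Y_{2,-1}(Ω₂) = (0.045160, -0.114225) ; Δ = (-0.010519, 0.026984)
  [+0]  conj(Y_{2,0})(Ω₁) = (-0.217021, -0.000000) ; Y_{2,0}(Ω₂) = (0.606228, 0.000000) ; Δ = (-0.131565, -0.000000)
  [+1]  conj(Y_{2,1})(Ω₁) = (0.235792, 0.001128) ; Y_{2,1}(Ω₂) = (-0.045160, -0.114225) ; Δ = (-0.010519, -0.026984)
  [+2]  conj(Y_{2,2})(Ω₁) = (0.346099, 0.003312) ; Y_{2,2}(Ω₂) = (-0.007314, 0.006855) ; Δ = (-0.002554, 0.002348)
Σ over m = (-0.157712, 0.000000); ×(4π/5) → (-0.396373, 0.000000). Real part: -0.396373

-0.396373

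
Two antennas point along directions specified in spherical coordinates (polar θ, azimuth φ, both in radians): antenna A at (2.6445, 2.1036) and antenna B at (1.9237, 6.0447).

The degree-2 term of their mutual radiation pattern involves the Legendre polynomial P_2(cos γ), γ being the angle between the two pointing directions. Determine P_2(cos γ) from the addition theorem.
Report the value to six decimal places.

-0.499901

Expand P_2 via completeness: Σ_{m} conj(Y_{2,m}) at Ω₁ times Y_{2,m} at Ω₂ —
  m=-2: Y*=(-0.042513, -0.076869)  Y=(0.302169, 0.156151)  product (-0.000843, -0.029866)
  m=-1: Y*=(0.164484, -0.278934)  Y=(-0.243465, -0.059189)  product (-0.056556, 0.058175)
  m=+0: Y*=(0.415616, -0.000000)  Y=(-0.202365, 0.000000)  product (-0.084106, 0.000000)
  m=+1: Y*=(-0.164484, -0.278934)  Y=(0.243465, -0.059189)  product (-0.056556, -0.058175)
  m=+2: Y*=(-0.042513, 0.076869)  Y=(0.302169, -0.156151)  product (-0.000843, 0.029866)
Accumulated sum (-0.198904, 0.000000); after 4π/(2l+1) scaling, (-0.499901, 0.000000) ⇒ P_2 = -0.499901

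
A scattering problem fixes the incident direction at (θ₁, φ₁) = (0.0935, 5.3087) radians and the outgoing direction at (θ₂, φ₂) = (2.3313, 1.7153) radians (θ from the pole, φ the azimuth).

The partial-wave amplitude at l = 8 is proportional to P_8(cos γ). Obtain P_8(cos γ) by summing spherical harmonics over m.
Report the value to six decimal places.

Term-by-term m-sum for l=8 (normalisation 4π/17 = 0.739198):
  m=-8: Y*=(0.000000, -0.000000)  Y=(0.015765, -0.035805)  product (-0.000000, -0.000000)
  m=-7: Y*=(0.000000, -0.000000)  Y=(-0.126201, -0.078994)  product (-0.000000, -0.000000)
  m=-6: Y*=(0.000003, 0.000001)  Y=(-0.215804, 0.254258)  product (-0.000001, 0.000000)
  m=-5: Y*=(0.000011, 0.000067)  Y=(0.305295, 0.346323)  product (-0.000020, 0.000024)
  m=-4: Y*=(-0.000731, 0.000690)  Y=(0.259141, -0.169047)  product (-0.000073, 0.000302)
  m=-3: Y*=(-0.010745, -0.002382)  Y=(0.052832, 0.114138)  product (-0.000296, -0.001352)
  m=-2: Y*=(-0.031649, -0.079661)  Y=(0.367481, -0.109264)  product (-0.020335, -0.025816)
  m=-1: Y*=(0.239428, -0.352757)  Y=(-0.007525, -0.051714)  product (-0.020044, -0.009727)
  m=+0: Y*=(0.987092, -0.000000)  Y=(0.366299, 0.000000)  product (0.361571, 0.000000)
  m=+1: Y*=(-0.239428, -0.352757)  Y=(0.007525, -0.051714)  product (-0.020044, 0.009727)
  m=+2: Y*=(-0.031649, 0.079661)  Y=(0.367481, 0.109264)  product (-0.020335, 0.025816)
  m=+3: Y*=(0.010745, -0.002382)  Y=(-0.052832, 0.114138)  product (-0.000296, 0.001352)
  m=+4: Y*=(-0.000731, -0.000690)  Y=(0.259141, 0.169047)  product (-0.000073, -0.000302)
  m=+5: Y*=(-0.000011, 0.000067)  Y=(-0.305295, 0.346323)  product (-0.000020, -0.000024)
  m=+6: Y*=(0.000003, -0.000001)  Y=(-0.215804, -0.254258)  product (-0.000001, -0.000000)
  m=+7: Y*=(-0.000000, -0.000000)  Y=(0.126201, -0.078994)  product (-0.000000, 0.000000)
  m=+8: Y*=(0.000000, 0.000000)  Y=(0.015765, 0.035805)  product (-0.000000, 0.000000)
Total Σ_m = (0.280034, -0.000000). Multiply by 0.739198: (0.207001, -0.000000). P_8(cos γ) = 0.207001

0.207001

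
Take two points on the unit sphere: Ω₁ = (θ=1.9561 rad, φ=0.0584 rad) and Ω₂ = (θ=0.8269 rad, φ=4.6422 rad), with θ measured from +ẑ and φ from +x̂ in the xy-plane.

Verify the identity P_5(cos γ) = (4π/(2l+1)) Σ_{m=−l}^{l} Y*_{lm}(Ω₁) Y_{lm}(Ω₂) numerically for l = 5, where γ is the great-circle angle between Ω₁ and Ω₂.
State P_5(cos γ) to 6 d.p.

-0.328116

Summing Y*_{l m}(θ₁,φ₁)·Y_{l m}(θ₂,φ₂) over m ∈ [−5, 5]; prefactor 4π/(2·5+1) = 1.142397:
  m=-5: +0.303750+0.091305i × -0.034422+0.094023i = -0.019040+0.025417i  (running Σ = -0.019040+0.025417i)
  m=-4: -0.395744-0.094165i × +0.279969+0.080736i = -0.103194-0.058314i  (running Σ = -0.122234-0.032897i)
  m=-3: +0.073546+0.013019i × +0.090082-0.421467i = +0.012112-0.029824i  (running Σ = -0.110122-0.062722i)
  m=-2: +0.313045+0.036731i × -0.231121-0.032659i = -0.071152-0.018713i  (running Σ = -0.181273-0.081435i)
  m=-1: -0.165500-0.009676i × +0.016596-0.236056i = -0.005031+0.038907i  (running Σ = -0.186304-0.042528i)
  m=0: -0.279953-0.000000i × -0.305021+0.000000i = +0.085391+0.000000i  (running Σ = -0.100913-0.042528i)
  m=1: +0.165500-0.009676i × -0.016596-0.236056i = -0.005031-0.038907i  (running Σ = -0.105943-0.081435i)
  m=2: +0.313045-0.036731i × -0.231121+0.032659i = -0.071152+0.018713i  (running Σ = -0.177095-0.062722i)
  m=3: -0.073546+0.013019i × -0.090082-0.421467i = +0.012112+0.029824i  (running Σ = -0.164983-0.032897i)
  m=4: -0.395744+0.094165i × +0.279969-0.080736i = -0.103194+0.058314i  (running Σ = -0.268177+0.025417i)
  m=5: -0.303750+0.091305i × +0.034422+0.094023i = -0.019040-0.025417i  (running Σ = -0.287217+0.000000i)
Total Σ_m = -0.287217+0.000000i. Multiply by 1.142397: -0.328116+0.000000i. P_5(cos γ) = -0.328116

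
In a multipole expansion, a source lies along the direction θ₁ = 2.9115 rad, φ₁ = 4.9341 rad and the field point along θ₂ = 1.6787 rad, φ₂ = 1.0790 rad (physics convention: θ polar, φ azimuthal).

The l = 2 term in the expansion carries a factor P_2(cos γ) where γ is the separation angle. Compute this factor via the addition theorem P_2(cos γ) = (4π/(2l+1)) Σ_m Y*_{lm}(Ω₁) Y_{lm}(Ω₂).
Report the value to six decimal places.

Addition theorem: P_2(cos γ) = (4π/5) Σ_m Y*_{lm}(Ω₁) Y_{lm}(Ω₂), m = −2…2:
  term(m=-2) = 0.00110 + 0.00759j   from Y*(Ω₁)=-0.01815 - 0.00862j, Y(Ω₂)=-0.21153 - 0.31784j
  term(m=-1) = -0.01073 - 0.00929j   from Y*(Ω₁)=-0.03772 + 0.16735j, Y(Ω₂)=-0.03906 + 0.07291j
  term(m=+0) = -0.17704 + 0.00000j   from Y*(Ω₁)=0.58157 + 0.00000j, Y(Ω₂)=-0.30442 + 0.00000j
  term(m=+1) = -0.01073 + 0.00929j   from Y*(Ω₁)=0.03772 + 0.16735j, Y(Ω₂)=0.03906 + 0.07291j
  term(m=+2) = 0.00110 - 0.00759j   from Y*(Ω₁)=-0.01815 + 0.00862j, Y(Ω₂)=-0.21153 + 0.31784j
Σ over m = -0.19630 + 0.00000j; ×(4π/5) → -0.49335 + 0.00000j. Real part: -0.493351

-0.493351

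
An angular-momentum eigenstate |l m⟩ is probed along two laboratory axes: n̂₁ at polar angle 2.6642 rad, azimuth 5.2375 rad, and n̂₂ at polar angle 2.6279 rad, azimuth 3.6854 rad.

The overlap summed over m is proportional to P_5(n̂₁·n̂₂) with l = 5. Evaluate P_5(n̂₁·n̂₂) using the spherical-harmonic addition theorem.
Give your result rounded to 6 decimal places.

Addition theorem: P_5(cos γ) = (4π/11) Σ_m Y*_{lm}(Ω₁) Y_{lm}(Ω₂), m = −5…5:
  term(m=-5) = 0.00001 + 0.00013j   from Y*(Ω₁)=0.00469 + 0.00827j, Y(Ω₂)=0.01213 + 0.00545j
  term(m=-4) = 0.00432 - 0.00032j   from Y*(Ω₁)=0.02935 - 0.05014j, Y(Ω₂)=0.04236 + 0.06133j
  term(m=-3) = -0.00274 - 0.04888j   from Y*(Ω₁)=-0.20469 - 0.00093j, Y(Ω₂)=0.01449 + 0.23874j
  term(m=-2) = -0.19731 + 0.00738j   from Y*(Ω₁)=0.21601 + 0.37677j, Y(Ω₂)=-0.21123 + 0.40260j
  term(m=-1) = 0.00323 + 0.17254j   from Y*(Ω₁)=0.22315 - 0.38516j, Y(Ω₂)=-0.33176 + 0.20059j
  term(m=+0) = 0.01984 + 0.00000j   from Y*(Ω₁)=0.10537 + 0.00000j, Y(Ω₂)=0.18833 + 0.00000j
  term(m=+1) = 0.00323 - 0.17254j   from Y*(Ω₁)=-0.22315 - 0.38516j, Y(Ω₂)=0.33176 + 0.20059j
  term(m=+2) = -0.19731 - 0.00738j   from Y*(Ω₁)=0.21601 - 0.37677j, Y(Ω₂)=-0.21123 - 0.40260j
  term(m=+3) = -0.00274 + 0.04888j   from Y*(Ω₁)=0.20469 - 0.00093j, Y(Ω₂)=-0.01449 + 0.23874j
  term(m=+4) = 0.00432 + 0.00032j   from Y*(Ω₁)=0.02935 + 0.05014j, Y(Ω₂)=0.04236 - 0.06133j
  term(m=+5) = 0.00001 - 0.00013j   from Y*(Ω₁)=-0.00469 + 0.00827j, Y(Ω₂)=-0.01213 + 0.00545j
Accumulated sum -0.36516 - 0.00000j; after 4π/(2l+1) scaling, -0.41716 - 0.00000j ⇒ P_5 = -0.417160

-0.417160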